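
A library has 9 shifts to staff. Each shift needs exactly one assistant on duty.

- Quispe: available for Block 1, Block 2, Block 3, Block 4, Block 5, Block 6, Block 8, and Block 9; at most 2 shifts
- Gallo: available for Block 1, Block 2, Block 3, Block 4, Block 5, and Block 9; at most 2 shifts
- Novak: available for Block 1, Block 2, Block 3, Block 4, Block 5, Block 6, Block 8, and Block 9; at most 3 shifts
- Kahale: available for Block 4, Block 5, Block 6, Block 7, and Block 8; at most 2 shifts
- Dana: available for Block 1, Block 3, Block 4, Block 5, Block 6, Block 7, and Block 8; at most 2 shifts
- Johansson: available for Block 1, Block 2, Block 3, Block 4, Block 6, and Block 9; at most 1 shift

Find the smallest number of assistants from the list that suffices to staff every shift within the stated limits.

4

9 slots to fill and no one can take more than 3, so at least ⌈9/3⌉ = 3 assistants are needed.
Any 3 assistants together have capacity at most 3+2+2 = 7 < 9 slots, so 3 can never suffice.
Quispe, Gallo, Novak, and Kahale alone can cover everything: Block 1→Quispe, Block 2→Quispe, Block 3→Gallo, Block 4→Novak, Block 5→Kahale, Block 6→Novak, Block 7→Kahale, Block 8→Novak, Block 9→Gallo.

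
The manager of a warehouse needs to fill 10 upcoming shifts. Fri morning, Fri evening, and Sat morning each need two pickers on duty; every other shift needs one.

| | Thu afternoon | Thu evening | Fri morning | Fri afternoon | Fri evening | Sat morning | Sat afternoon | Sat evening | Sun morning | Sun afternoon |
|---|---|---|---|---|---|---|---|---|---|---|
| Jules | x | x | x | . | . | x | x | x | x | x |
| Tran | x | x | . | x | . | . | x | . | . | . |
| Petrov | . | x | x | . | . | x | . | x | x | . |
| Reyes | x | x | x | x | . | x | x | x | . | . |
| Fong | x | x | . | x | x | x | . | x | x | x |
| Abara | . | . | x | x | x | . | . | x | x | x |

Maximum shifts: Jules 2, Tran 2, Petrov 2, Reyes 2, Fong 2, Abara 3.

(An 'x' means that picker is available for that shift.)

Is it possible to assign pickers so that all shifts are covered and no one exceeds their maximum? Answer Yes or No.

Fri evening can only be covered by Fong and Abara, so that assignment is forced.
One valid schedule: Thu afternoon→Tran, Thu evening→Petrov, Fri morning→Reyes+Abara, Fri afternoon→Tran, Fri evening→Fong+Abara, Sat morning→Reyes+Fong, Sat afternoon→Jules, Sat evening→Abara, Sun morning→Petrov, Sun afternoon→Jules.
Loads: Jules 2/2, Tran 2/2, Petrov 2/2, Reyes 2/2, Fong 2/2, Abara 3/3 — all within limits.

Yes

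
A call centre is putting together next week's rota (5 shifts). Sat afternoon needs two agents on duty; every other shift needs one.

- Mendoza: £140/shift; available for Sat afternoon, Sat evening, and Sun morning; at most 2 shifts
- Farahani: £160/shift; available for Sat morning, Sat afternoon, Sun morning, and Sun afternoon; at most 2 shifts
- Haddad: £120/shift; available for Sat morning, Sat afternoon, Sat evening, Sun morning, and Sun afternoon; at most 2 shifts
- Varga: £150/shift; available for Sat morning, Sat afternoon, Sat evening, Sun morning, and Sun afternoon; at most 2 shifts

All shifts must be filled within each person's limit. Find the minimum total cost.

Picking the cheapest available agent for each shift independently would cost £740, but that ignores the shift limits.
An optimal schedule: Sat morning→Haddad, Sat afternoon→Mendoza+Varga, Sat evening→Haddad, Sun morning→Mendoza, Sun afternoon→Varga.
Total: 120 + 140 + 150 + 120 + 140 + 150 = £820.

£820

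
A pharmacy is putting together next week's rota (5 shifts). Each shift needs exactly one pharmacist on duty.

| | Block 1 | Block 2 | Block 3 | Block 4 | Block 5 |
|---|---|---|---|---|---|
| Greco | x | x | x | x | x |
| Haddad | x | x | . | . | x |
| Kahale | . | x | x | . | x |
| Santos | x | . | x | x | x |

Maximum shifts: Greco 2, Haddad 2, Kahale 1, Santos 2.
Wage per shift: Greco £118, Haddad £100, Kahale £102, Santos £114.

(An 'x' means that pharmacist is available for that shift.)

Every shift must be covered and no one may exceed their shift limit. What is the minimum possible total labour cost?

Picking the cheapest available pharmacist for each shift independently would cost £516, but that ignores the shift limits.
An optimal schedule: Block 1→Haddad, Block 2→Haddad, Block 3→Kahale, Block 4→Santos, Block 5→Santos.
Total: 100 + 100 + 102 + 114 + 114 = £530.

£530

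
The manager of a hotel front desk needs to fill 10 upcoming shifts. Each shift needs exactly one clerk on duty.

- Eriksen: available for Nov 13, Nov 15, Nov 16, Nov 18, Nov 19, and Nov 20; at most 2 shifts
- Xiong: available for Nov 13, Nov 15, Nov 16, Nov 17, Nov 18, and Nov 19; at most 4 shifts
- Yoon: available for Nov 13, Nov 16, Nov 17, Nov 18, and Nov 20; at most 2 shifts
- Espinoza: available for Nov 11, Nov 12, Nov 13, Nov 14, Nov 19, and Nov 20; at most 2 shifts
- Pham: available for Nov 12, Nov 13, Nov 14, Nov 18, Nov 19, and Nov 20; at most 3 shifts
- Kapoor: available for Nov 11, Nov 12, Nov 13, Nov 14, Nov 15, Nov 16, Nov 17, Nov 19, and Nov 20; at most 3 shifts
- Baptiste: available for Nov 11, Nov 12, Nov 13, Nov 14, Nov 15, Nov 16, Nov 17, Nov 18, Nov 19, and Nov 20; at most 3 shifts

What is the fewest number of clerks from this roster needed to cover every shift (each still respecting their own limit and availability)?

3

10 slots to fill and no one can take more than 4, so at least ⌈10/4⌉ = 3 clerks are needed.
Xiong, Pham, and Kapoor alone can cover everything: Nov 11→Kapoor, Nov 12→Pham, Nov 13→Kapoor, Nov 14→Pham, Nov 15→Xiong, Nov 16→Xiong, Nov 17→Xiong, Nov 18→Xiong, Nov 19→Kapoor, Nov 20→Pham.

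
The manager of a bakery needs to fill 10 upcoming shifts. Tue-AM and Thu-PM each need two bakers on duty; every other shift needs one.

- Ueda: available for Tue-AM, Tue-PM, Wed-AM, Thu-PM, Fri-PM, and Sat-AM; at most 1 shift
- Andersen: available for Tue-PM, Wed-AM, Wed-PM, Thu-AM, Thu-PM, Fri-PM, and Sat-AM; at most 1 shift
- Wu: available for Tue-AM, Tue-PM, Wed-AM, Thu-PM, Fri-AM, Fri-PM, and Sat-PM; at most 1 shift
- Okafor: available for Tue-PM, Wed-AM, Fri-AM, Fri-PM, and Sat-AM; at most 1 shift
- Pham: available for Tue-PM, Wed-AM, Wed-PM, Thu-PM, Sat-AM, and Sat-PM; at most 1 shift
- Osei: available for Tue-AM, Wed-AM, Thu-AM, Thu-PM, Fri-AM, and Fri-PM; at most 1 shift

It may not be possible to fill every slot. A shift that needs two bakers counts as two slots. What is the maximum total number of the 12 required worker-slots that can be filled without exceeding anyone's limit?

Total capacity across all bakers is 1+1+1+1+1+1 = 6, and 12 slots are needed, so at most 6 can be filled.
An assignment achieving 6: Tue-AM→Ueda, Wed-PM→Andersen, Thu-AM→Osei, Fri-AM→Okafor, Sat-AM→Pham, Sat-PM→Wu.
Loads: Ueda 1/1, Andersen 1/1, Wu 1/1, Okafor 1/1, Pham 1/1, Osei 1/1.

6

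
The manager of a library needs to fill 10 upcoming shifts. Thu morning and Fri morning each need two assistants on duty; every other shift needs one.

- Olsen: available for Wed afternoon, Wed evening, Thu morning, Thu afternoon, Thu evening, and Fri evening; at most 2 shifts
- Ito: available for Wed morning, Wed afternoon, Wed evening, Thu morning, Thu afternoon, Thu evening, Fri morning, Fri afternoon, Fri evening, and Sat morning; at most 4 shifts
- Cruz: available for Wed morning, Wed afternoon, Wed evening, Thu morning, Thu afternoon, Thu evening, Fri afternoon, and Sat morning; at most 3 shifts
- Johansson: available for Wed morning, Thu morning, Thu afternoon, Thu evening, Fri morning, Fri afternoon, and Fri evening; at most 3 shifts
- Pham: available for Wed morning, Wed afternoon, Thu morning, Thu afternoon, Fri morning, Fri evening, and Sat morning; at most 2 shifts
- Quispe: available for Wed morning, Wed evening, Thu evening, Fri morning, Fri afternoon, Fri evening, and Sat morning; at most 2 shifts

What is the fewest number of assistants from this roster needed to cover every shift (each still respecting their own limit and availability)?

4

12 slots to fill and no one can take more than 4, so at least ⌈12/4⌉ = 3 assistants are needed.
Any 3 assistants together have capacity at most 4+3+3 = 10 < 12 slots, so 3 can never suffice.
Olsen, Ito, Cruz, and Johansson alone can cover everything: Wed morning→Ito, Wed afternoon→Olsen, Wed evening→Olsen, Thu morning→Cruz+Johansson, Thu afternoon→Cruz, Thu evening→Cruz, Fri morning→Ito+Johansson, Fri afternoon→Ito, Fri evening→Johansson, Sat morning→Ito.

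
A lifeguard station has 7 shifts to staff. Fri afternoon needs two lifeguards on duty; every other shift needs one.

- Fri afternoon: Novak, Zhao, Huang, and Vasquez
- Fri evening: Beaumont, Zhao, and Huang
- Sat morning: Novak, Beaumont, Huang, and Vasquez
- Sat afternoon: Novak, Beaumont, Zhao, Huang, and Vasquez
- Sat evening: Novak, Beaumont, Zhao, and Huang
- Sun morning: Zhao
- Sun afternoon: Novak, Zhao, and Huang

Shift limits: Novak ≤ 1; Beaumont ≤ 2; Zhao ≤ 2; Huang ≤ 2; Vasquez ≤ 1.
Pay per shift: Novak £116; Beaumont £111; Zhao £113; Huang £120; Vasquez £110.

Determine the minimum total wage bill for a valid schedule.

Sun morning can only be covered by Zhao, so that assignment is forced.
Picking the cheapest available lifeguard for each shift independently would cost £891, but that ignores the shift limits.
An optimal schedule: Fri afternoon→Huang+Vasquez, Fri evening→Beaumont, Sat morning→Beaumont, Sat afternoon→Huang, Sat evening→Zhao, Sun morning→Zhao, Sun afternoon→Novak.
Total: 120 + 110 + 111 + 111 + 120 + 113 + 113 + 116 = £914.

£914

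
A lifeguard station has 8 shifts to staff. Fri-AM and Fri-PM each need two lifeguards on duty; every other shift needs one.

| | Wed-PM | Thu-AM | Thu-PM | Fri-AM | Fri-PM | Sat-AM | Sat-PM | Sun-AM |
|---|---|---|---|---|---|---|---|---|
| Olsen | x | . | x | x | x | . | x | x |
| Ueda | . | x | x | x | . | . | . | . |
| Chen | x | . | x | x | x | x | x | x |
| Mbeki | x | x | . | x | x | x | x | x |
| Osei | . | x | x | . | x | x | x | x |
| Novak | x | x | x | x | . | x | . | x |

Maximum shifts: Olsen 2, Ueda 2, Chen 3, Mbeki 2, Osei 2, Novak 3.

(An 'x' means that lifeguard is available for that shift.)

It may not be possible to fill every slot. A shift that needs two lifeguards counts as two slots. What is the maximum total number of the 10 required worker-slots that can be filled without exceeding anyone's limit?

10

Total capacity across all lifeguards is 2+2+3+2+2+3 = 14, and 10 slots are needed, so at most 10 can be filled.
An assignment achieving 10: Wed-PM→Olsen, Thu-AM→Ueda, Thu-PM→Ueda, Fri-AM→Mbeki+Novak, Fri-PM→Olsen+Chen, Sat-AM→Chen, Sat-PM→Chen, Sun-AM→Mbeki.
Loads: Olsen 2/2, Ueda 2/2, Chen 3/3, Mbeki 2/2, Osei 0/2, Novak 1/3.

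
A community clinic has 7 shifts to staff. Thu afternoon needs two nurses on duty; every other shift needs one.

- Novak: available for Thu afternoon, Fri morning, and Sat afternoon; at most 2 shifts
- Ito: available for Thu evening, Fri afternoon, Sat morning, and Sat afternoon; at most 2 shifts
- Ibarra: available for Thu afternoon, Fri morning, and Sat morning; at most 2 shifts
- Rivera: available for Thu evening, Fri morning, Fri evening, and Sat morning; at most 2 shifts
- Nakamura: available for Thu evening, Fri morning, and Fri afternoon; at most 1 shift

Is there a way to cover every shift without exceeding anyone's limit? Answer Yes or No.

Yes

Thu afternoon can only be covered by Novak and Ibarra, so that assignment is forced.
Fri evening can only be covered by Rivera, so that assignment is forced.
One valid schedule: Thu afternoon→Novak+Ibarra, Thu evening→Ito, Fri morning→Rivera, Fri afternoon→Ito, Fri evening→Rivera, Sat morning→Ibarra, Sat afternoon→Novak.
Loads: Novak 2/2, Ito 2/2, Ibarra 2/2, Rivera 2/2, Nakamura 0/1 — all within limits.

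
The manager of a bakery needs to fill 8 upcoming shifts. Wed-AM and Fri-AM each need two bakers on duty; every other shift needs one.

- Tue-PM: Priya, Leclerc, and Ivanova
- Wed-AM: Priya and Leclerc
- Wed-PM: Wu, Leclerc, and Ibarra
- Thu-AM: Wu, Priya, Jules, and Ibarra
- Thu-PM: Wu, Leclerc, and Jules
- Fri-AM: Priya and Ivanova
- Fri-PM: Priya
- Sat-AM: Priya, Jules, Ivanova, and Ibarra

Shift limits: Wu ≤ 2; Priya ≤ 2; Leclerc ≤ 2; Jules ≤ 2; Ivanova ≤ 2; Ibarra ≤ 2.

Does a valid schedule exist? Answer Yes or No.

Total capacity is 12 and 10 slots are needed, so capacity alone doesn't rule it out.
Shifts {Wed-AM, Fri-AM, Fri-PM} need 5 worker-slots in total, but the bakers available for any of those shifts (Priya, Leclerc, and Ivanova) can supply at most 4 among them. So no valid schedule exists.

No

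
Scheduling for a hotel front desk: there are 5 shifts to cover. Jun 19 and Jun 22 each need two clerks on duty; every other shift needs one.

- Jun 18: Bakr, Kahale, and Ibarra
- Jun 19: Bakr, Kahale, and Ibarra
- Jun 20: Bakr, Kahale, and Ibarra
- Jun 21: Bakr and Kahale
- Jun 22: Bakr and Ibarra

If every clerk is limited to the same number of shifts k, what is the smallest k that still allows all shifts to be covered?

3

With 3 clerks and 7 worker-slots to fill, someone must work at least ⌈7/3⌉ = 3 shifts, so k ≥ 3.
k = 3 works: Jun 18→Bakr, Jun 19→Kahale+Ibarra, Jun 20→Kahale, Jun 21→Bakr, Jun 22→Bakr+Ibarra.
Loads: Bakr 3, Kahale 2, Ibarra 2 — all ≤ 3.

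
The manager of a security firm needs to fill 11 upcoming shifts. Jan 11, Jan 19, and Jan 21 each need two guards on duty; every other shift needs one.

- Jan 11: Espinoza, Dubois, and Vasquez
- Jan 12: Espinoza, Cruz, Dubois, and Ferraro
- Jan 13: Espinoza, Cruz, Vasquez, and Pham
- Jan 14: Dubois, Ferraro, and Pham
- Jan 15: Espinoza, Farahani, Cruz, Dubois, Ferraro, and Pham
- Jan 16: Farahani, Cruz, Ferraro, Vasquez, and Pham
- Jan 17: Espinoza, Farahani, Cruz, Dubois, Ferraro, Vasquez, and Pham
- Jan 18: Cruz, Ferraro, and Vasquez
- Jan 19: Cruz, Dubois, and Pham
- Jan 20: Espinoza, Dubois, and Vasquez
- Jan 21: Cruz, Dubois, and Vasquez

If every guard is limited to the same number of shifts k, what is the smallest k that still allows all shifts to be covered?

2

With 7 guards and 14 worker-slots to fill, someone must work at least ⌈14/7⌉ = 2 shifts, so k ≥ 2.
k = 2 works: Jan 11→Espinoza+Dubois, Jan 12→Ferraro, Jan 13→Vasquez, Jan 14→Dubois, Jan 15→Farahani, Jan 16→Farahani, Jan 17→Pham, Jan 18→Ferraro, Jan 19→Cruz+Pham, Jan 20→Espinoza, Jan 21→Cruz+Vasquez.
Loads: Espinoza 2, Farahani 2, Cruz 2, Dubois 2, Ferraro 2, Vasquez 2, Pham 2 — all ≤ 2.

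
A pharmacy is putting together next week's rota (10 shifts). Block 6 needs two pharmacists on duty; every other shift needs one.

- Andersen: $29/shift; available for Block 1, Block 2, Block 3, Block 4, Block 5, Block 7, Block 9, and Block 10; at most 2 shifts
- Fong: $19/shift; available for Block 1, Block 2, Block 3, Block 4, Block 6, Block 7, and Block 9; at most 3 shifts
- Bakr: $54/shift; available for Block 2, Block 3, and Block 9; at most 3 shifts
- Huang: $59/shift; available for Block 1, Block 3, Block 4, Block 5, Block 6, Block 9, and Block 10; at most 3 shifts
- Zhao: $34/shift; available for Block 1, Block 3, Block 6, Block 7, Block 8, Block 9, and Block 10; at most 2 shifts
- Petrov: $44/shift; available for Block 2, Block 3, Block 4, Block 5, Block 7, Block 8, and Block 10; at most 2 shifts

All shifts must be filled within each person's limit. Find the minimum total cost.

$379

Picking the cheapest available pharmacist for each shift independently would cost $259, but that ignores the shift limits.
An optimal schedule: Block 1→Fong, Block 2→Fong, Block 3→Bakr, Block 4→Andersen, Block 5→Andersen, Block 6→Fong+Zhao, Block 7→Petrov, Block 8→Zhao, Block 9→Bakr, Block 10→Petrov.
Total: 19 + 19 + 54 + 29 + 29 + 19 + 34 + 44 + 34 + 54 + 44 = $379.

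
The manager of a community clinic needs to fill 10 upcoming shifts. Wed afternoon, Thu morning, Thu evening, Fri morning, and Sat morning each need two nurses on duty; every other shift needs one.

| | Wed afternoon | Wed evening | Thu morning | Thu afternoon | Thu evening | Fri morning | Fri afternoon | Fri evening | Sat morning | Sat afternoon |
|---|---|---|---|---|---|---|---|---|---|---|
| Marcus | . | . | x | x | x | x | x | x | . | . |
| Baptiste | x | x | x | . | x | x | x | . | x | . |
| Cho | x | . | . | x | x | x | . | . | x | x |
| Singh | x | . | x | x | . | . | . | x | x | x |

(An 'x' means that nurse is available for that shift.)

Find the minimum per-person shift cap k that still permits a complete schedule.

With 4 nurses and 15 worker-slots to fill, someone must work at least ⌈15/4⌉ = 4 shifts, so k ≥ 4.
k = 4 works: Wed afternoon→Baptiste+Cho, Wed evening→Baptiste, Thu morning→Marcus+Singh, Thu afternoon→Singh, Thu evening→Marcus+Baptiste, Fri morning→Baptiste+Cho, Fri afternoon→Marcus, Fri evening→Marcus, Sat morning→Cho+Singh, Sat afternoon→Cho.
Loads: Marcus 4, Baptiste 4, Cho 4, Singh 3 — all ≤ 4.

4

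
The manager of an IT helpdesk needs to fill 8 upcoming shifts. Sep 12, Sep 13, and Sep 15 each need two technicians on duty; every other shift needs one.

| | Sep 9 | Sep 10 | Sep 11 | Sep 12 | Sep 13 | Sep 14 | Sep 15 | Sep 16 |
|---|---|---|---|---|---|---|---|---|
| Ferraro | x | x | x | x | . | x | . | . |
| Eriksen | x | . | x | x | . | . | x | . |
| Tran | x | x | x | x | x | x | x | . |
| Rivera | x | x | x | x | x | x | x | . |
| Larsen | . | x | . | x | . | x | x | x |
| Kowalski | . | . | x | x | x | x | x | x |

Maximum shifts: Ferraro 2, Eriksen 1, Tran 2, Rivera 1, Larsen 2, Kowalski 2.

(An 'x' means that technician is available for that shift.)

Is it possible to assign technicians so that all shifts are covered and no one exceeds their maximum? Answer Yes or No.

No

Total capacity is 2+1+2+1+2+2 = 10 but 11 worker-slots are needed — infeasible.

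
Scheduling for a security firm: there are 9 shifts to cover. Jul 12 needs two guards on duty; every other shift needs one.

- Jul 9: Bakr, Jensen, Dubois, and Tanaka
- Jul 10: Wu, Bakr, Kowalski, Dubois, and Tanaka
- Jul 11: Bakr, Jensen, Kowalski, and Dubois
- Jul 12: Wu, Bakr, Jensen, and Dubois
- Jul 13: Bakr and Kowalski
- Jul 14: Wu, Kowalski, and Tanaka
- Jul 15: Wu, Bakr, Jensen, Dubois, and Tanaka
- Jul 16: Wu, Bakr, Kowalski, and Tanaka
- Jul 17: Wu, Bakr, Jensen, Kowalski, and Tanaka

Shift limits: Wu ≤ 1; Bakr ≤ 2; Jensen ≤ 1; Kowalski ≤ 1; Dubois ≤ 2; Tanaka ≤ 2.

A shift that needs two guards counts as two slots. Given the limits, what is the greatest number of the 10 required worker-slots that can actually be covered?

9

Total capacity across all guards is 1+2+1+1+2+2 = 9, and 10 slots are needed, so at most 9 can be filled.
An assignment achieving 9: Jul 9→Bakr, Jul 10→Dubois, Jul 11→Jensen, Jul 12→Dubois, Jul 13→Bakr, Jul 14→Wu, Jul 15→Tanaka, Jul 16→Kowalski, Jul 17→Tanaka.
Loads: Wu 1/1, Bakr 2/2, Jensen 1/1, Kowalski 1/1, Dubois 2/2, Tanaka 2/2.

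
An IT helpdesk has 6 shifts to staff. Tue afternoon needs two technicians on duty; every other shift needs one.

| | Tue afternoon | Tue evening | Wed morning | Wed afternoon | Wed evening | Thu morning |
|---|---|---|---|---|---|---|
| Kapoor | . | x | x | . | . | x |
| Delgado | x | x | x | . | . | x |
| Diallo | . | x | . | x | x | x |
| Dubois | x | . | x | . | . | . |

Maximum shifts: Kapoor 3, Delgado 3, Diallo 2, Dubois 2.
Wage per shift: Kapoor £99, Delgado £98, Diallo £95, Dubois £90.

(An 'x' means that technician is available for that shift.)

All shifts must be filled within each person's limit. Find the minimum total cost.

Tue afternoon can only be covered by Delgado and Dubois, so that assignment is forced.
Wed afternoon can only be covered by Diallo, so that assignment is forced.
Wed evening can only be covered by Diallo, so that assignment is forced.
Picking the cheapest available technician for each shift independently would cost £658, but that ignores the shift limits.
An optimal schedule: Tue afternoon→Dubois+Delgado, Tue evening→Delgado, Wed morning→Dubois, Wed afternoon→Diallo, Wed evening→Diallo, Thu morning→Delgado.
Total: 90 + 98 + 98 + 90 + 95 + 95 + 98 = £664.

£664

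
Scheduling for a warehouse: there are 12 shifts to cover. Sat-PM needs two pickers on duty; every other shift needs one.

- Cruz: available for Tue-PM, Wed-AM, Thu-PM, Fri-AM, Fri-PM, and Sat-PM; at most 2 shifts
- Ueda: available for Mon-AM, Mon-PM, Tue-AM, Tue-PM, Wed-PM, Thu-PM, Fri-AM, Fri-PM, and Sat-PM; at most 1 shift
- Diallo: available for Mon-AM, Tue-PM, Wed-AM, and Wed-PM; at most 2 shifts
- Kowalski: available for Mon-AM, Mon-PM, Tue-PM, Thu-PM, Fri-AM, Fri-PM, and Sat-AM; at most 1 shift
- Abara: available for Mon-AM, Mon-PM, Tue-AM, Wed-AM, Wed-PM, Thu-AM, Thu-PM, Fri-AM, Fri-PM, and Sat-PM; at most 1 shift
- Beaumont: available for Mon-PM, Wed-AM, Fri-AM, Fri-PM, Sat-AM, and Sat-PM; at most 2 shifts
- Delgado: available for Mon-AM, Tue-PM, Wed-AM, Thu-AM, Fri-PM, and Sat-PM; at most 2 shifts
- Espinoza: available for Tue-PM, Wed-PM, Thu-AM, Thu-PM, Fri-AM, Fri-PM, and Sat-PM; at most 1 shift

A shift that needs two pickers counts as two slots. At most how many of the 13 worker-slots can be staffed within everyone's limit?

Total capacity across all pickers is 2+1+2+1+1+2+2+1 = 12, and 13 slots are needed, so at most 12 can be filled.
An assignment achieving 12: Mon-AM→Diallo, Mon-PM→Beaumont, Tue-AM→Ueda, Tue-PM→Delgado, Wed-AM→Cruz, Wed-PM→Diallo, Thu-AM→Abara, Thu-PM→Cruz, Fri-AM→Beaumont, Sat-AM→Kowalski, Sat-PM→Delgado+Espinoza.
Loads: Cruz 2/2, Ueda 1/1, Diallo 2/2, Kowalski 1/1, Abara 1/1, Beaumont 2/2, Delgado 2/2, Espinoza 1/1.

12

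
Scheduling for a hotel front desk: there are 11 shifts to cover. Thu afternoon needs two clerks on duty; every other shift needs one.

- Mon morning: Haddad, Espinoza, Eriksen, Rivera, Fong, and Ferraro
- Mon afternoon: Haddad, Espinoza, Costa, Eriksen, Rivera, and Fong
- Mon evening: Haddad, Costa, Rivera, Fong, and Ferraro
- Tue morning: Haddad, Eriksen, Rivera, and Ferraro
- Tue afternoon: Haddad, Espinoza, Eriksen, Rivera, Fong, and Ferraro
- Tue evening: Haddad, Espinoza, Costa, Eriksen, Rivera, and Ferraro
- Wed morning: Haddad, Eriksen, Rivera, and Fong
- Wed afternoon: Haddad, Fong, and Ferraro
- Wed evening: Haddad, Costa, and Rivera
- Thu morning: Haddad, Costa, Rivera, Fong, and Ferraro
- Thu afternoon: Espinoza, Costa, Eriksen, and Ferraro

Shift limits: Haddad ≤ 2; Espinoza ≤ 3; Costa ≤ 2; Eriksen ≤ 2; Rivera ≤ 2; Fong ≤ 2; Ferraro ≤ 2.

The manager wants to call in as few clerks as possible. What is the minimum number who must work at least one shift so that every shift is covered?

12 slots to fill and no one can take more than 3, so at least ⌈12/3⌉ = 4 clerks are needed.
Any 5 clerks together have capacity at most 3+2+2+2+2 = 11 < 12 slots, so 5 can never suffice.
Haddad, Espinoza, Costa, Eriksen, Rivera, and Fong alone can cover everything: Mon morning→Espinoza, Mon afternoon→Fong, Mon evening→Rivera, Tue morning→Haddad, Tue afternoon→Espinoza, Tue evening→Eriksen, Wed morning→Eriksen, Wed afternoon→Haddad, Wed evening→Costa, Thu morning→Rivera, Thu afternoon→Espinoza+Costa.

6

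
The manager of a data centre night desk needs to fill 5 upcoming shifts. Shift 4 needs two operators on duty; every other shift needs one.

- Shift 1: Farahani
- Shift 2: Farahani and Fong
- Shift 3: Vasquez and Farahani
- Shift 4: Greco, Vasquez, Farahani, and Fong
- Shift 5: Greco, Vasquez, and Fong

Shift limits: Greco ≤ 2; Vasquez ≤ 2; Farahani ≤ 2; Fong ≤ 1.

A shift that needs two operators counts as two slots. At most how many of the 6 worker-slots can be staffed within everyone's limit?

6

Total capacity across all operators is 2+2+2+1 = 7, and 6 slots are needed, so at most 6 can be filled.
An assignment achieving 6: Shift 1→Farahani, Shift 2→Farahani, Shift 3→Vasquez, Shift 4→Greco+Vasquez, Shift 5→Greco.
Loads: Greco 2/2, Vasquez 2/2, Farahani 2/2, Fong 0/1.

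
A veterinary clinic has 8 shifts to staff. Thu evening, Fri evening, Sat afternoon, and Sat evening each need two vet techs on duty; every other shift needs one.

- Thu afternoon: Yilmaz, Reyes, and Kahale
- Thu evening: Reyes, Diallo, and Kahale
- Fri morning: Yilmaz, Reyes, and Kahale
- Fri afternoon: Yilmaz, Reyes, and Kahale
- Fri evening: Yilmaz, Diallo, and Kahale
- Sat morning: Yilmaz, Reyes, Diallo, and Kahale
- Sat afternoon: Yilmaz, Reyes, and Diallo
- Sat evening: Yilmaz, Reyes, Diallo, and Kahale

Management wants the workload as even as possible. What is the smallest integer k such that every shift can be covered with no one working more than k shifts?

With 4 vet techs and 12 worker-slots to fill, someone must work at least ⌈12/4⌉ = 3 shifts, so k ≥ 3.
k = 3 works: Thu afternoon→Yilmaz, Thu evening→Reyes+Diallo, Fri morning→Yilmaz, Fri afternoon→Yilmaz, Fri evening→Diallo+Kahale, Sat morning→Kahale, Sat afternoon→Reyes+Diallo, Sat evening→Reyes+Kahale.
Loads: Yilmaz 3, Reyes 3, Diallo 3, Kahale 3 — all ≤ 3.

3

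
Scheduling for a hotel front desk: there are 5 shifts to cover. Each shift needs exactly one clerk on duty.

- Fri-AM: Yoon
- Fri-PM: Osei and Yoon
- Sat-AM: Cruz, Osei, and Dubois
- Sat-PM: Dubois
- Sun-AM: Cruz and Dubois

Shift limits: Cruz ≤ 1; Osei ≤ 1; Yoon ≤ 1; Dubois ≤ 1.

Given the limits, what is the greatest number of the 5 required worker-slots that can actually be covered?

Total capacity across all clerks is 1+1+1+1 = 4, and 5 slots are needed, so at most 4 can be filled.
An assignment achieving 4: Fri-AM→Yoon, Fri-PM→Osei, Sat-PM→Dubois, Sun-AM→Cruz.
Loads: Cruz 1/1, Osei 1/1, Yoon 1/1, Dubois 1/1.

4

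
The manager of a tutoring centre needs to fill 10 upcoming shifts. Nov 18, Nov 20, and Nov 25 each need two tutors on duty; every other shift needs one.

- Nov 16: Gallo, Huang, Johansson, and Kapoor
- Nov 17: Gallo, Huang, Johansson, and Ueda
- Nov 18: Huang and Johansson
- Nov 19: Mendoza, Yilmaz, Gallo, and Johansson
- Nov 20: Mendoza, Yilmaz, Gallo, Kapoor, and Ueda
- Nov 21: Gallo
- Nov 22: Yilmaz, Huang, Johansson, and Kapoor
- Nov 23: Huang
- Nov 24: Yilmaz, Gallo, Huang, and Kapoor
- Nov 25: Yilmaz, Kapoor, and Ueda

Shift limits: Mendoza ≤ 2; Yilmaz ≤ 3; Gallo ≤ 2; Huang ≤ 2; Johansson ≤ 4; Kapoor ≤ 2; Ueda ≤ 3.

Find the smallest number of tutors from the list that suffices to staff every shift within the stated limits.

13 slots to fill and no one can take more than 4, so at least ⌈13/4⌉ = 4 tutors are needed.
Any 4 tutors together have capacity at most 4+3+3+2 = 12 < 13 slots, so 4 can never suffice.
Yilmaz, Gallo, Huang, Johansson, and Kapoor alone can cover everything: Nov 16→Johansson, Nov 17→Gallo, Nov 18→Huang+Johansson, Nov 19→Johansson, Nov 20→Yilmaz+Kapoor, Nov 21→Gallo, Nov 22→Johansson, Nov 23→Huang, Nov 24→Yilmaz, Nov 25→Yilmaz+Kapoor.

5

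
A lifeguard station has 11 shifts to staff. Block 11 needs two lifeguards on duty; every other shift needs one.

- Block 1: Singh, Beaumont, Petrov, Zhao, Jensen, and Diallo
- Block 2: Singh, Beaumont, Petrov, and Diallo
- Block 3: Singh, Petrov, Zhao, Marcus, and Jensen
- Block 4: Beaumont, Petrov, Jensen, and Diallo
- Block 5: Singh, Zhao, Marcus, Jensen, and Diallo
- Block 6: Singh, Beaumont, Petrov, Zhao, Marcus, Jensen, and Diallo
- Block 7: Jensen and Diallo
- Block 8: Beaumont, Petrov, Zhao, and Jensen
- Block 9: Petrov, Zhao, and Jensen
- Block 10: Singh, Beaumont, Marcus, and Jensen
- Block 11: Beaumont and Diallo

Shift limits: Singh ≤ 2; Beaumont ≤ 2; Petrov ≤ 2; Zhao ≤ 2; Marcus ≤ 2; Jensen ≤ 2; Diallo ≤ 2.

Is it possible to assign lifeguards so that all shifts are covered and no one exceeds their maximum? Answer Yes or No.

Block 11 can only be covered by Beaumont and Diallo, so that assignment is forced.
One valid schedule: Block 1→Jensen, Block 2→Singh, Block 3→Zhao, Block 4→Beaumont, Block 5→Zhao, Block 6→Marcus, Block 7→Jensen, Block 8→Petrov, Block 9→Petrov, Block 10→Singh, Block 11→Beaumont+Diallo.
Loads: Singh 2/2, Beaumont 2/2, Petrov 2/2, Zhao 2/2, Marcus 1/2, Jensen 2/2, Diallo 1/2 — all within limits.

Yes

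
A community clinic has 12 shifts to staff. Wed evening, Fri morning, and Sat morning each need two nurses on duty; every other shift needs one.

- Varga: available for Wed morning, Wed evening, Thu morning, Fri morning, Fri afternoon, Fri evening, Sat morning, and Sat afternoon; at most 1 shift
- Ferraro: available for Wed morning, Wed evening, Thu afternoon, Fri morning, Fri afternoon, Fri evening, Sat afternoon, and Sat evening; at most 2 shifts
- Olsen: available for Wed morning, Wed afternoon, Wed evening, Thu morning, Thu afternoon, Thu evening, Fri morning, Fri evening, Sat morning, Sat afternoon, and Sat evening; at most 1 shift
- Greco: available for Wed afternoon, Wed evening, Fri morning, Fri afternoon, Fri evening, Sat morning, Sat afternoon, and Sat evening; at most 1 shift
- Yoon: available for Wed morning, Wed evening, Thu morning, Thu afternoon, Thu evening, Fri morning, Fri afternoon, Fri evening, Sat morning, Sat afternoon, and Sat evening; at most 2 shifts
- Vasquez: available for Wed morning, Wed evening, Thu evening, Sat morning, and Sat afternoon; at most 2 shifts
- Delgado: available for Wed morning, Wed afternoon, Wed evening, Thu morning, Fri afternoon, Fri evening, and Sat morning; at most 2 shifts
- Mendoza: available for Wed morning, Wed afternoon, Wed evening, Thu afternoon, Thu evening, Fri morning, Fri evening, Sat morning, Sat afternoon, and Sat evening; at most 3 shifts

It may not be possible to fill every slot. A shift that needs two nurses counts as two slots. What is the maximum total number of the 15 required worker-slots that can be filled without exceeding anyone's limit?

14

Total capacity across all nurses is 1+2+1+1+2+2+2+3 = 14, and 15 slots are needed, so at most 14 can be filled.
An assignment achieving 14: Wed morning→Vasquez, Wed afternoon→Olsen, Wed evening→Mendoza, Thu morning→Varga, Thu afternoon→Ferraro, Thu evening→Yoon, Fri morning→Yoon+Mendoza, Fri afternoon→Ferraro, Fri evening→Delgado, Sat morning→Vasquez+Delgado, Sat afternoon→Mendoza, Sat evening→Greco.
Loads: Varga 1/1, Ferraro 2/2, Olsen 1/1, Greco 1/1, Yoon 2/2, Vasquez 2/2, Delgado 2/2, Mendoza 3/3.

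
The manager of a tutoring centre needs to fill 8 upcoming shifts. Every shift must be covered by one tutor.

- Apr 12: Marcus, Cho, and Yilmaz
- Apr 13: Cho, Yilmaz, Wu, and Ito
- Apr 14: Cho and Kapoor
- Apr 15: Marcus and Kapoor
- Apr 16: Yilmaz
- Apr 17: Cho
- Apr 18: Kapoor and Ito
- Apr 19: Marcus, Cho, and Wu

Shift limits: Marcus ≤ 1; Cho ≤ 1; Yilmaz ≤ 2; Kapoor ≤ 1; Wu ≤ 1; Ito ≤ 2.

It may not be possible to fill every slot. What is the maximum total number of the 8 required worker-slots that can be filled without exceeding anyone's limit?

8

Total capacity across all tutors is 1+1+2+1+1+2 = 8, and 8 slots are needed, so at most 8 can be filled.
An assignment achieving 8: Apr 12→Yilmaz, Apr 13→Ito, Apr 14→Kapoor, Apr 15→Marcus, Apr 16→Yilmaz, Apr 17→Cho, Apr 18→Ito, Apr 19→Wu.
Loads: Marcus 1/1, Cho 1/1, Yilmaz 2/2, Kapoor 1/1, Wu 1/1, Ito 2/2.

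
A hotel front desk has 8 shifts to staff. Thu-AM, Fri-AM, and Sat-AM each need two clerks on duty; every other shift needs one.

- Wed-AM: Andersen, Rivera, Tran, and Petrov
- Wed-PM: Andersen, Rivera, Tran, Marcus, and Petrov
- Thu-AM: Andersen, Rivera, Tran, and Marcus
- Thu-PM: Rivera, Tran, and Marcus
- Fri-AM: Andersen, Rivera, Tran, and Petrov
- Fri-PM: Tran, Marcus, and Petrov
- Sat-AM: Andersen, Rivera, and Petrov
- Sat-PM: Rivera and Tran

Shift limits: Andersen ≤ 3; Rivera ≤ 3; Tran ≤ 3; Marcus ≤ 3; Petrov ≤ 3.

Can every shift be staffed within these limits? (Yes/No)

Yes

One valid schedule: Wed-AM→Andersen, Wed-PM→Andersen, Thu-AM→Tran+Marcus, Thu-PM→Rivera, Fri-AM→Tran+Petrov, Fri-PM→Tran, Sat-AM→Andersen+Rivera, Sat-PM→Rivera.
Loads: Andersen 3/3, Rivera 3/3, Tran 3/3, Marcus 1/3, Petrov 1/3 — all within limits.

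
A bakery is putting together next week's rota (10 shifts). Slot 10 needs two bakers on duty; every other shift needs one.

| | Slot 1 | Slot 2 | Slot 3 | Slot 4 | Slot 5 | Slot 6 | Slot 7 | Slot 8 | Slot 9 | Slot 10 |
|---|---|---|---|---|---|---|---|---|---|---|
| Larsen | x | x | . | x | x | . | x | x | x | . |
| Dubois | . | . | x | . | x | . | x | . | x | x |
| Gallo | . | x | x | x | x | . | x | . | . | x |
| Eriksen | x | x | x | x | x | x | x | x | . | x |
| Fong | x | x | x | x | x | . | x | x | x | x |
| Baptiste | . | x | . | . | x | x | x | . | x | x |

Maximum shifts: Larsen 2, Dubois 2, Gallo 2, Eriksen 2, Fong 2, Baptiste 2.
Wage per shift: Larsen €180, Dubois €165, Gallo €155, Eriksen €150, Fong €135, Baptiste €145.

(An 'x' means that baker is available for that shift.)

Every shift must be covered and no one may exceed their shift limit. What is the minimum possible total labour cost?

Picking the cheapest available baker for each shift independently would cost €1505, but that ignores the shift limits.
An optimal schedule: Slot 1→Fong, Slot 2→Gallo, Slot 3→Eriksen, Slot 4→Eriksen, Slot 5→Dubois, Slot 6→Baptiste, Slot 7→Larsen, Slot 8→Fong, Slot 9→Baptiste, Slot 10→Gallo+Dubois.
Total: 135 + 155 + 150 + 150 + 165 + 145 + 180 + 135 + 145 + 155 + 165 = €1680.

€1680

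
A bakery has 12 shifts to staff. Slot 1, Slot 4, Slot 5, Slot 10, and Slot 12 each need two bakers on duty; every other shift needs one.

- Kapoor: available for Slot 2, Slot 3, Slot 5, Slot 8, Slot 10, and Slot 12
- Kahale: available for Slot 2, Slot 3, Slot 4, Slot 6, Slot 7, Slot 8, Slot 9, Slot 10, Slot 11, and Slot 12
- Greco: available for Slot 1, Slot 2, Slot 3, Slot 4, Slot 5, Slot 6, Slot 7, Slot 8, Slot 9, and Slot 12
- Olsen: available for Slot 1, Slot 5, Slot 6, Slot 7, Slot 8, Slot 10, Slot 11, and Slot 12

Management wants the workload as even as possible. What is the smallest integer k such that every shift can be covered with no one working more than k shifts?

With 4 bakers and 17 worker-slots to fill, someone must work at least ⌈17/4⌉ = 5 shifts, so k ≥ 5.
k = 5 works: Slot 1→Greco+Olsen, Slot 2→Kapoor, Slot 3→Kapoor, Slot 4→Kahale+Greco, Slot 5→Kapoor+Greco, Slot 6→Kahale, Slot 7→Kahale, Slot 8→Kapoor, Slot 9→Kahale, Slot 10→Kapoor+Olsen, Slot 11→Kahale, Slot 12→Greco+Olsen.
Loads: Kapoor 5, Kahale 5, Greco 4, Olsen 3 — all ≤ 5.

5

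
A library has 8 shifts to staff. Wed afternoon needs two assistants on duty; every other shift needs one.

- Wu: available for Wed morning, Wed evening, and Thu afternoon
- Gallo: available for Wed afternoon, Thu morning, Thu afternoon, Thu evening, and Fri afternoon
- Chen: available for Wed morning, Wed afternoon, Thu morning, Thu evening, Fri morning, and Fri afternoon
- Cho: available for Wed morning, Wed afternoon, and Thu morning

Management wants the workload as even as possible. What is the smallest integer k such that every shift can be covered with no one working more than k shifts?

With 4 assistants and 9 worker-slots to fill, someone must work at least ⌈9/4⌉ = 3 shifts, so k ≥ 3.
k = 3 works: Wed morning→Wu, Wed afternoon→Gallo+Chen, Wed evening→Wu, Thu morning→Chen, Thu afternoon→Wu, Thu evening→Gallo, Fri morning→Chen, Fri afternoon→Gallo.
Loads: Wu 3, Gallo 3, Chen 3, Cho 0 — all ≤ 3.

3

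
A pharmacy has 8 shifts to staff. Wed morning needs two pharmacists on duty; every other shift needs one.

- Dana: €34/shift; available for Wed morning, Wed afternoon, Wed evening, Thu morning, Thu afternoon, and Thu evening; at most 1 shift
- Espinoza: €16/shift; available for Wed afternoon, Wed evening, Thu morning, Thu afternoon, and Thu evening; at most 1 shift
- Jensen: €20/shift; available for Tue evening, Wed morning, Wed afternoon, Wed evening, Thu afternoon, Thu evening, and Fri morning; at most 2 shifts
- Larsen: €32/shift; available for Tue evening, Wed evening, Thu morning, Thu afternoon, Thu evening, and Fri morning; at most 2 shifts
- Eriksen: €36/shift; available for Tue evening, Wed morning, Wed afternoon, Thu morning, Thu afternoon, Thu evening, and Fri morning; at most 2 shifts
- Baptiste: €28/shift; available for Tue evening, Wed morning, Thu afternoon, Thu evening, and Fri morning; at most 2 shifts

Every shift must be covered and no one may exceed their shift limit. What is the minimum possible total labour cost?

Picking the cheapest available pharmacist for each shift independently would cost €168, but that ignores the shift limits.
An optimal schedule: Tue evening→Jensen, Wed morning→Baptiste+Dana, Wed afternoon→Espinoza, Wed evening→Jensen, Thu morning→Larsen, Thu afternoon→Larsen, Thu evening→Eriksen, Fri morning→Baptiste.
Total: 20 + 28 + 34 + 16 + 20 + 32 + 32 + 36 + 28 = €246.

€246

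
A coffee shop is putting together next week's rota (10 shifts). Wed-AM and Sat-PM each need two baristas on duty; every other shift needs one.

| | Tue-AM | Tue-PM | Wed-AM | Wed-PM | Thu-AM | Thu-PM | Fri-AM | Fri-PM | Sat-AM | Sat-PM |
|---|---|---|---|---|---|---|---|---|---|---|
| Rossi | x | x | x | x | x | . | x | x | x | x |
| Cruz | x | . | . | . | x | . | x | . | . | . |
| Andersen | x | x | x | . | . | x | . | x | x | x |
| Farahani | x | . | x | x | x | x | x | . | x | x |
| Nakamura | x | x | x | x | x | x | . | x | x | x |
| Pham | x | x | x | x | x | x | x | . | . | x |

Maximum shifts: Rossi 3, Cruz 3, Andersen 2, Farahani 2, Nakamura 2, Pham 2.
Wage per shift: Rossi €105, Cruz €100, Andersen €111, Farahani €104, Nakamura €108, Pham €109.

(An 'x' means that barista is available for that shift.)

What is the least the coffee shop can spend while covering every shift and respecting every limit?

Picking the cheapest available barista for each shift independently would cost €1240, but that ignores the shift limits.
An optimal schedule: Tue-AM→Cruz, Tue-PM→Rossi, Wed-AM→Nakamura+Pham, Wed-PM→Farahani, Thu-AM→Cruz, Thu-PM→Farahani, Fri-AM→Cruz, Fri-PM→Rossi, Sat-AM→Rossi, Sat-PM→Nakamura+Pham.
Total: 100 + 105 + 108 + 109 + 104 + 100 + 104 + 100 + 105 + 105 + 108 + 109 = €1257.

€1257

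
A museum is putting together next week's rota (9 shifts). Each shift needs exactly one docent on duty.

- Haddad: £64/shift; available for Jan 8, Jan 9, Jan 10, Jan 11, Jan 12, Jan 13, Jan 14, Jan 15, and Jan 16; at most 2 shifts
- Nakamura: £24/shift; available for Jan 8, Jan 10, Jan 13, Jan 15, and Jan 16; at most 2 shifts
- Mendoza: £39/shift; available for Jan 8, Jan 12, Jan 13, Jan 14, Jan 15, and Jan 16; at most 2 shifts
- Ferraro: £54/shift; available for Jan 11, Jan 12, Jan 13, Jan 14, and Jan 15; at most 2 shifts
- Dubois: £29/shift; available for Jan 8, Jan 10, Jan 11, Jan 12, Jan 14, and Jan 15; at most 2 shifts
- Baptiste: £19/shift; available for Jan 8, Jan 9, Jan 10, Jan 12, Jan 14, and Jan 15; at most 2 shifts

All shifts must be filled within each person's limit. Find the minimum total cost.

Picking the cheapest available docent for each shift independently would cost £191, but that ignores the shift limits.
An optimal schedule: Jan 8→Dubois, Jan 9→Baptiste, Jan 10→Baptiste, Jan 11→Dubois, Jan 12→Mendoza, Jan 13→Nakamura, Jan 14→Mendoza, Jan 15→Ferraro, Jan 16→Nakamura.
Total: 29 + 19 + 19 + 29 + 39 + 24 + 39 + 54 + 24 = £276.

£276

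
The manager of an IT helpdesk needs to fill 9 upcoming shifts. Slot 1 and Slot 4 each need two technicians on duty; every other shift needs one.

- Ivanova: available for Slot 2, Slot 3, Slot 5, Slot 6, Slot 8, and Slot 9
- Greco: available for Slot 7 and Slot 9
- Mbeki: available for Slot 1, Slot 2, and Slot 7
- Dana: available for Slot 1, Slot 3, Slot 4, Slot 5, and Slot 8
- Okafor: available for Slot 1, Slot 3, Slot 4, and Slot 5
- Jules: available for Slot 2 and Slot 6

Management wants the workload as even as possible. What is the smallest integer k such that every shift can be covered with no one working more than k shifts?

2

With 6 technicians and 11 worker-slots to fill, someone must work at least ⌈11/6⌉ = 2 shifts, so k ≥ 2.
k = 2 works: Slot 1→Mbeki+Dana, Slot 2→Mbeki, Slot 3→Ivanova, Slot 4→Dana+Okafor, Slot 5→Okafor, Slot 6→Jules, Slot 7→Greco, Slot 8→Ivanova, Slot 9→Greco.
Loads: Ivanova 2, Greco 2, Mbeki 2, Dana 2, Okafor 2, Jules 1 — all ≤ 2.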